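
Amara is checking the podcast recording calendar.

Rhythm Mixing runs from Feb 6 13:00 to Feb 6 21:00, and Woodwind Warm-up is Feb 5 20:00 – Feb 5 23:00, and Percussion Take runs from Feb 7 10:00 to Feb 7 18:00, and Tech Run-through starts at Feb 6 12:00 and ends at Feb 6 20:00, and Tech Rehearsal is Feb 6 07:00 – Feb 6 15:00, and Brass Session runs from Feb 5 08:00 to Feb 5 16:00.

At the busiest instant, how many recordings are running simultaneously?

Sort all start/end points and keep a running count:
Feb 5 08:00 start Brass Session → 1
Feb 5 16:00 end Brass Session → 0
Feb 5 20:00 start Woodwind Warm-up → 1
Feb 5 23:00 end Woodwind Warm-up → 0
Feb 6 07:00 start Tech Rehearsal → 1
Feb 6 12:00 start Tech Run-through → 2
Feb 6 13:00 start Rhythm Mixing → 3
Feb 6 15:00 end Tech Rehearsal → 2
Feb 6 20:00 end Tech Run-through → 1
Feb 6 21:00 end Rhythm Mixing → 0
Feb 7 10:00 start Percussion Take → 1
Feb 7 18:00 end Percussion Take → 0
Peak is 3, at Feb 6 13:00 (Rhythm Mixing, Tech Rehearsal, Tech Run-through).

3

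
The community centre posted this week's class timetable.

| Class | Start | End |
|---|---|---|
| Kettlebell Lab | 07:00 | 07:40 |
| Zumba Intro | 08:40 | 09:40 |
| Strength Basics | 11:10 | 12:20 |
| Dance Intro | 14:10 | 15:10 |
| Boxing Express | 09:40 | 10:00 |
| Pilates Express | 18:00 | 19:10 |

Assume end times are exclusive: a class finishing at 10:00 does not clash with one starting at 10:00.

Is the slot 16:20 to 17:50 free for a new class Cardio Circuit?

Yes — the slot is free

Kettlebell Lab: ends 07:40 at or before Cardio Circuit starts 16:20 → clear.
Zumba Intro: ends 09:40 at or before Cardio Circuit starts 16:20 → clear.
Boxing Express: ends 10:00 at or before Cardio Circuit starts 16:20 → clear.
Strength Basics: ends 12:20 at or before Cardio Circuit starts 16:20 → clear.
Dance Intro: ends 15:10 at or before Cardio Circuit starts 16:20 → clear.
Pilates Express: starts 18:00 at or after Cardio Circuit ends 17:50 → clear.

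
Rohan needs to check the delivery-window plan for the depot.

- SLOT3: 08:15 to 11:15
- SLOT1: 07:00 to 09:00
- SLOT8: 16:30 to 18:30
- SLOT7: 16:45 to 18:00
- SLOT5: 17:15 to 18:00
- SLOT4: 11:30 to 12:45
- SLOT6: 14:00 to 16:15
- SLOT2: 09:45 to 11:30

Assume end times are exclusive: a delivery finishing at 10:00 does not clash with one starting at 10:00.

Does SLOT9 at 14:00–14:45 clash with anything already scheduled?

SLOT1: ends 09:00 at or before SLOT9 starts 14:00 → clear.
SLOT3: ends 11:15 at or before SLOT9 starts 14:00 → clear.
SLOT2: ends 11:30 at or before SLOT9 starts 14:00 → clear.
SLOT4: ends 12:45 at or before SLOT9 starts 14:00 → clear.
SLOT6: starts 14:00 before SLOT9 ends 14:45, and ends 16:15 after SLOT9 starts 14:00 → overlap.
SLOT8: starts 16:30 at or after SLOT9 ends 14:45 → clear.
SLOT7: starts 16:45 at or after SLOT9 ends 14:45 → clear.
SLOT5: starts 17:15 at or after SLOT9 ends 14:45 → clear.
SLOT9 overlaps SLOT6.

Yes — it overlaps SLOT6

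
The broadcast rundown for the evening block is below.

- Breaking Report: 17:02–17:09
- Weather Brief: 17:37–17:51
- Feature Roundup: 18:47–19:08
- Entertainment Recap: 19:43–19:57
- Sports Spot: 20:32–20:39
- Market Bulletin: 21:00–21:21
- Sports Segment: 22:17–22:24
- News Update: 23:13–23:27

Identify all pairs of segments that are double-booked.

Sorted by start: Breaking Report, Weather Brief, Feature Roundup, Entertainment Recap, Sports Spot, Market Bulletin, Sports Segment, News Update.
Weather Brief starts after Breaking Report ends — done with Breaking Report.
Feature Roundup starts after Weather Brief ends — done with Weather Brief.
Entertainment Recap starts after Feature Roundup ends — done with Feature Roundup.
Sports Spot starts after Entertainment Recap ends — done with Entertainment Recap.
Market Bulletin starts after Sports Spot ends — done with Sports Spot.
Sports Segment starts after Market Bulletin ends — done with Market Bulletin.
News Update starts after Sports Segment ends.

no conflicts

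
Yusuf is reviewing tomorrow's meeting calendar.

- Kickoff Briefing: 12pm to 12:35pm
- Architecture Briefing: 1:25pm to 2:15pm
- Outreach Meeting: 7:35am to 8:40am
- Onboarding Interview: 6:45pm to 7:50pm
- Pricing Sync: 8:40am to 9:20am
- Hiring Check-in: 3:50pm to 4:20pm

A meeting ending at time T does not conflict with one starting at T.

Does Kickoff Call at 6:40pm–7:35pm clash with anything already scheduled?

Outreach Meeting: ends 8:40am at or before Kickoff Call starts 6:40pm → clear.
Pricing Sync: ends 9:20am at or before Kickoff Call starts 6:40pm → clear.
Kickoff Briefing: ends 12:35pm at or before Kickoff Call starts 6:40pm → clear.
Architecture Briefing: ends 2:15pm at or before Kickoff Call starts 6:40pm → clear.
Hiring Check-in: ends 4:20pm at or before Kickoff Call starts 6:40pm → clear.
Onboarding Interview: starts 6:45pm before Kickoff Call ends 7:35pm, and ends 7:50pm after Kickoff Call starts 6:40pm → overlap.
Kickoff Call overlaps Onboarding Interview.

Yes — it overlaps Onboarding Interview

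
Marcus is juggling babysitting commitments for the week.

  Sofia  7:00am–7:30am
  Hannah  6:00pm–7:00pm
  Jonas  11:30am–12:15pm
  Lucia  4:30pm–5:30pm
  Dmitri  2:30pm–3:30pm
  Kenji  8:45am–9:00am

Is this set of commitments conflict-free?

Yes

Two intervals overlap when each starts before the other ends.
Sorted by start: Sofia, Kenji, Jonas, Dmitri, Lucia, Hannah.
Kenji starts after Sofia ends, so nothing later overlaps Sofia either.
Jonas starts after Kenji ends, so nothing later overlaps Kenji either.
Dmitri starts after Jonas ends, so nothing later overlaps Jonas either.
Lucia starts after Dmitri ends, so nothing later overlaps Dmitri either.
Hannah starts after Lucia ends.
Every pair is clear; the schedule has no overlaps.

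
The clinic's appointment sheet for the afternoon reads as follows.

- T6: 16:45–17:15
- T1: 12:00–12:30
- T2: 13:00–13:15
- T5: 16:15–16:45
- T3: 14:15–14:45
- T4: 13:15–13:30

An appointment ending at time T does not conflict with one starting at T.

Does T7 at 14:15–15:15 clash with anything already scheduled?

T1: ends 12:30 at or before T7 starts 14:15 → clear.
T2: ends 13:15 at or before T7 starts 14:15 → clear.
T4: ends 13:30 at or before T7 starts 14:15 → clear.
T3: starts 14:15 before T7 ends 15:15, and ends 14:45 after T7 starts 14:15 → overlap.
T5: starts 16:15 at or after T7 ends 15:15 → clear.
T6: starts 16:45 at or after T7 ends 15:15 → clear.
T7 overlaps T3.

Yes — it overlaps T3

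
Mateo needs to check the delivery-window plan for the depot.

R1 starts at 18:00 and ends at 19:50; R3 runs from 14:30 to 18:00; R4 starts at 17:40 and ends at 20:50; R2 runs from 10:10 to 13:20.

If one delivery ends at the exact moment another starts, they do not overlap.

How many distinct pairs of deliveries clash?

2

Sorted by start: R2, R3, R4, R1.
R3 starts after R2 ends, so nothing later overlaps R2 either.
R4 starts before R3 ends → R3 and R4 overlap.
R1 starts exactly when R3 ends (back-to-back, no overlap).
R1 starts before R4 ends → R4 and R1 overlap.
Overlapping pairs: R1 & R4, R3 & R4 — 2 in total.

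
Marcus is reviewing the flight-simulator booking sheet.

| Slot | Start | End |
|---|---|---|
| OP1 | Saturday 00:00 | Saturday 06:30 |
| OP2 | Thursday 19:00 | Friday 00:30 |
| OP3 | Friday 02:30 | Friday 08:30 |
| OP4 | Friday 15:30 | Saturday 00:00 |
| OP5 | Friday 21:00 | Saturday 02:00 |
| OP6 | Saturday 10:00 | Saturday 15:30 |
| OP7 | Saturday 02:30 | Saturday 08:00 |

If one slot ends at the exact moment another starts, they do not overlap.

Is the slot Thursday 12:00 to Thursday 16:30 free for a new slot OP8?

Yes — the slot is free

OP2: starts Thursday 19:00 at or after OP8 ends Thursday 16:30 → clear.
OP3: starts Friday 02:30 at or after OP8 ends Thursday 16:30 → clear.
OP4: starts Friday 15:30 at or after OP8 ends Thursday 16:30 → clear.
OP5: starts Friday 21:00 at or after OP8 ends Thursday 16:30 → clear.
OP1: starts Saturday 00:00 at or after OP8 ends Thursday 16:30 → clear.
OP7: starts Saturday 02:30 at or after OP8 ends Thursday 16:30 → clear.
OP6: starts Saturday 10:00 at or after OP8 ends Thursday 16:30 → clear.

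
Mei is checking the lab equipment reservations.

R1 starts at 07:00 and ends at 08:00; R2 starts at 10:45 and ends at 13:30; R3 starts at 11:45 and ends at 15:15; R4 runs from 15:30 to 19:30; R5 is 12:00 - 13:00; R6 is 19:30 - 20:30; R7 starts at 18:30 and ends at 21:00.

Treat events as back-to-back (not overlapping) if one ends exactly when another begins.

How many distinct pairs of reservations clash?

5

Two intervals overlap when each starts before the other ends.
Sorted by start: R1, R2, R3, R5, R4, R7, R6.
R2 starts after R1 ends; R1 is clear from here.
R3 starts before R2 ends → R2 and R3 overlap.
R5 starts before R2 ends → R2 and R5 overlap.
R4 starts after R2 ends; R2 is clear from here.
R5 starts before R3 ends → R3 and R5 overlap.
R4 starts after R3 ends; R3 is clear from here.
R4 starts after R5 ends; R5 is clear from here.
R7 starts before R4 ends → R4 and R7 overlap.
R6 starts exactly when R4 ends (back-to-back, no overlap).
R6 starts before R7 ends → R7 and R6 overlap.
Overlapping pairs: R2 & R3, R2 & R5, R3 & R5, R4 & R7, R6 & R7 — 5 in total.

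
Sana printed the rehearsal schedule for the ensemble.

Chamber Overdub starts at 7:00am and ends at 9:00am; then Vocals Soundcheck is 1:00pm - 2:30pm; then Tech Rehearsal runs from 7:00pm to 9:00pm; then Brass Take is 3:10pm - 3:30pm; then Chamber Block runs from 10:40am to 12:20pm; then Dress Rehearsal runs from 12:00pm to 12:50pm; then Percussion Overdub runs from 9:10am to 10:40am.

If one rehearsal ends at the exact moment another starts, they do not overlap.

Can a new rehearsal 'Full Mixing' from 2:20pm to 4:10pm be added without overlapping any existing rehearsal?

Chamber Overdub: ends 9:00am at or before Full Mixing starts 2:20pm → clear.
Percussion Overdub: ends 10:40am at or before Full Mixing starts 2:20pm → clear.
Chamber Block: ends 12:20pm at or before Full Mixing starts 2:20pm → clear.
Dress Rehearsal: ends 12:50pm at or before Full Mixing starts 2:20pm → clear.
Vocals Soundcheck: starts 1:00pm before Full Mixing ends 4:10pm, and ends 2:30pm after Full Mixing starts 2:20pm → overlap.
Brass Take: starts 3:10pm before Full Mixing ends 4:10pm, and ends 3:30pm after Full Mixing starts 2:20pm → overlap.
Tech Rehearsal: starts 7:00pm at or after Full Mixing ends 4:10pm → clear.
Full Mixing overlaps Vocals Soundcheck, Brass Take.

No — it overlaps Brass Take, Vocals Soundcheck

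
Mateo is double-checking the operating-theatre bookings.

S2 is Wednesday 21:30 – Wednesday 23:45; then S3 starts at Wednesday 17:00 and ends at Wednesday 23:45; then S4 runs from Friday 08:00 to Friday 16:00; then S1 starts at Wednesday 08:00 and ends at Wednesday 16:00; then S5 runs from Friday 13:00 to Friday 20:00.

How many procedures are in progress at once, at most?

Sweep the timeline, counting +1 at each start and −1 at each end (ends before starts at a tie):
Wednesday 08:00 start S1 → 1
Wednesday 16:00 end S1 → 0
Wednesday 17:00 start S3 → 1
Wednesday 21:30 start S2 → 2
Wednesday 23:45 end S2 → 1
Wednesday 23:45 end S3 → 0
Friday 08:00 start S4 → 1
Friday 13:00 start S5 → 2
Friday 16:00 end S4 → 1
Friday 20:00 end S5 → 0
Peak is 2, at Wednesday 21:30 (S2, S3).

2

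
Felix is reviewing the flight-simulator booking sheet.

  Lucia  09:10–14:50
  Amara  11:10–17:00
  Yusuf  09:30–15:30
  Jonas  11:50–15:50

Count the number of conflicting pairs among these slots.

Two intervals overlap when each starts before the other ends.
Sorted by start: Lucia, Yusuf, Amara, Jonas.
Yusuf starts before Lucia ends → Lucia and Yusuf overlap.
Amara starts before Lucia ends → Lucia and Amara overlap.
Jonas starts before Lucia ends → Lucia and Jonas overlap.
Amara starts before Yusuf ends → Yusuf and Amara overlap.
Jonas starts before Yusuf ends → Yusuf and Jonas overlap.
Jonas starts before Amara ends → Amara and Jonas overlap.
Overlapping pairs: Amara & Jonas, Amara & Lucia, Amara & Yusuf, Jonas & Lucia, Jonas & Yusuf, Lucia & Yusuf — 6 in total.

6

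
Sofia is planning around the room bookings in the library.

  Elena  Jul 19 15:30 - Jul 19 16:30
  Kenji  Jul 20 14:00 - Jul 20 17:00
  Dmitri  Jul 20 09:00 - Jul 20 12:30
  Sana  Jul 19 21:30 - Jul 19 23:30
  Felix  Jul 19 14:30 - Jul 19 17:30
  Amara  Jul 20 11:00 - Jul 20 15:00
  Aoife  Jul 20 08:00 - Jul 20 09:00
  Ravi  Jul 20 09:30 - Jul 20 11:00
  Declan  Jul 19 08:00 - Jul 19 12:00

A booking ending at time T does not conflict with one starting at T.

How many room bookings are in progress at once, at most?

Walk through starts and ends in time order (an end at T is processed before a start at T):
Jul 19 08:00 start Declan → 1
Jul 19 12:00 end Declan → 0
Jul 19 14:30 start Felix → 1
Jul 19 15:30 start Elena → 2
Jul 19 16:30 end Elena → 1
Jul 19 17:30 end Felix → 0
Jul 19 21:30 start Sana → 1
Jul 19 23:30 end Sana → 0
Jul 20 08:00 start Aoife → 1
Jul 20 09:00 end Aoife → 0
Jul 20 09:00 start Dmitri → 1
Jul 20 09:30 start Ravi → 2
Jul 20 11:00 end Ravi → 1
Jul 20 11:00 start Amara → 2
Jul 20 12:30 end Dmitri → 1
Jul 20 14:00 start Kenji → 2
Jul 20 15:00 end Amara → 1
Jul 20 17:00 end Kenji → 0
Peak is 2, at Jul 19 15:30 (Elena, Felix).

2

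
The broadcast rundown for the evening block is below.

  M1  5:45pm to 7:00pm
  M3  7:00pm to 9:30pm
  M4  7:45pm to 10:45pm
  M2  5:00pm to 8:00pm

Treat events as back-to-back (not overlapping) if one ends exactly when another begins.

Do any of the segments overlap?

Check each pair: they overlap iff neither finishes before the other starts.
Sorted by start: M2, M1, M3, M4.
M1 starts before M2 ends → M2 and M1 overlap.
That's a conflict, so the schedule is not conflict-free.

Yes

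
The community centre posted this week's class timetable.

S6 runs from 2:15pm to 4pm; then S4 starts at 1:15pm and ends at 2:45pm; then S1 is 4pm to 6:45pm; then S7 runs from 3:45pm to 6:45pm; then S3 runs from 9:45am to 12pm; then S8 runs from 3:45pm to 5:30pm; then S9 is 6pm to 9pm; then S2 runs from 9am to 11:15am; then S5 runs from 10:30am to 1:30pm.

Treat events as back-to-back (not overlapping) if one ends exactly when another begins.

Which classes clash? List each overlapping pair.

Sorted by start: S2, S3, S5, S4, S6, S7, S8, S1, S9.
S3 starts before S2 ends → S2 and S3 overlap.
S5 starts before S2 ends → S2 and S5 overlap.
S4 starts after S2 ends; S2 is clear from here.
S5 starts before S3 ends → S3 and S5 overlap.
S4 starts after S3 ends; S3 is clear from here.
S4 starts before S5 ends → S5 and S4 overlap.
S6 starts after S5 ends; S5 is clear from here.
S6 starts before S4 ends → S4 and S6 overlap.
S7 starts after S4 ends; S4 is clear from here.
S7 starts before S6 ends → S6 and S7 overlap.
S8 starts before S6 ends → S6 and S8 overlap.
S1 starts exactly when S6 ends (back-to-back, no overlap); S6 is clear from here.
S8 starts before S7 ends → S7 and S8 overlap.
S1 starts before S7 ends → S7 and S1 overlap.
S9 starts before S7 ends → S7 and S9 overlap.
S1 starts before S8 ends → S8 and S1 overlap.
S9 starts after S8 ends.
S9 starts before S1 ends → S1 and S9 overlap.

S1 & S7, S1 & S8, S1 & S9, S2 & S3, S2 & S5, S3 & S5, S4 & S5, S4 & S6, S6 & S7, S6 & S8, S7 & S8, S7 & S9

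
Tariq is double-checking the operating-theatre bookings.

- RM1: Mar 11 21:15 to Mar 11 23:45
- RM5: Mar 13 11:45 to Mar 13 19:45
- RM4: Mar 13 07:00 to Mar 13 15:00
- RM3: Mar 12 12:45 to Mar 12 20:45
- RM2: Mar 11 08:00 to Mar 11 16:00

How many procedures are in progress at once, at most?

Sort all start/end points and keep a running count:
Mar 11 08:00 start RM2 → 1
Mar 11 16:00 end RM2 → 0
Mar 11 21:15 start RM1 → 1
Mar 11 23:45 end RM1 → 0
Mar 12 12:45 start RM3 → 1
Mar 12 20:45 end RM3 → 0
Mar 13 07:00 start RM4 → 1
Mar 13 11:45 start RM5 → 2
Mar 13 15:00 end RM4 → 1
Mar 13 19:45 end RM5 → 0
Peak is 2, at Mar 13 11:45 (RM4, RM5).

2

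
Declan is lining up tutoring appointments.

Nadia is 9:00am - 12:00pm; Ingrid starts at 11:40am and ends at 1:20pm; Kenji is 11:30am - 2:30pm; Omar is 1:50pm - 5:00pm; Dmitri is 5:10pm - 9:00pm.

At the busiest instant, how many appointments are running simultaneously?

3

Walk through starts and ends in time order (an end at T is processed before a start at T):
9:00am start Nadia → 1
11:30am start Kenji → 2
11:40am start Ingrid → 3
12:00pm end Nadia → 2
1:20pm end Ingrid → 1
1:50pm start Omar → 2
2:30pm end Kenji → 1
5:00pm end Omar → 0
5:10pm start Dmitri → 1
9:00pm end Dmitri → 0
Peak is 3, at 11:40am (Ingrid, Kenji, Nadia).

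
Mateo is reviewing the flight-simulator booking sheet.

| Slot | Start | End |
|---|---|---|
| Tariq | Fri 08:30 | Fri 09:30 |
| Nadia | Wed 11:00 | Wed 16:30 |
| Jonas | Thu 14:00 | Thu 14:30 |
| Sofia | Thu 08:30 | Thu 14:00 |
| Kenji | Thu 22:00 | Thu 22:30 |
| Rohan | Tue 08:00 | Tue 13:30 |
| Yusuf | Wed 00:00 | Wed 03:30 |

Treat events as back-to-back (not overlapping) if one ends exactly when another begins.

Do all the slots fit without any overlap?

Sorted by start: Rohan, Yusuf, Nadia, Sofia, Jonas, Kenji, Tariq.
Yusuf starts after Rohan ends, so Rohan has no further overlaps.
Nadia starts after Yusuf ends, so Yusuf has no further overlaps.
Sofia starts after Nadia ends, so Nadia has no further overlaps.
Jonas starts exactly when Sofia ends (back-to-back, no overlap), so Sofia has no further overlaps.
Kenji starts after Jonas ends, so Jonas has no further overlaps.
Tariq starts after Kenji ends.
Every pair is clear; the schedule has no overlaps.

Yes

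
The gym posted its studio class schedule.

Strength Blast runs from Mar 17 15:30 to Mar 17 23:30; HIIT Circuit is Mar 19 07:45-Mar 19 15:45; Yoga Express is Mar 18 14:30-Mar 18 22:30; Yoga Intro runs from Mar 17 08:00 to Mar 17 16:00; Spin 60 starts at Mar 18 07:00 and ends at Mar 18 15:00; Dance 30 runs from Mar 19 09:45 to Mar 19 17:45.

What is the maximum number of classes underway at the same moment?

2

Walk through starts and ends in time order (an end at T is processed before a start at T):
Mar 17 08:00 start Yoga Intro → 1
Mar 17 15:30 start Strength Blast → 2
Mar 17 16:00 end Yoga Intro → 1
Mar 17 23:30 end Strength Blast → 0
Mar 18 07:00 start Spin 60 → 1
Mar 18 14:30 start Yoga Express → 2
Mar 18 15:00 end Spin 60 → 1
Mar 18 22:30 end Yoga Express → 0
Mar 19 07:45 start HIIT Circuit → 1
Mar 19 09:45 start Dance 30 → 2
Mar 19 15:45 end HIIT Circuit → 1
Mar 19 17:45 end Dance 30 → 0
Peak is 2, at Mar 17 15:30 (Strength Blast, Yoga Intro).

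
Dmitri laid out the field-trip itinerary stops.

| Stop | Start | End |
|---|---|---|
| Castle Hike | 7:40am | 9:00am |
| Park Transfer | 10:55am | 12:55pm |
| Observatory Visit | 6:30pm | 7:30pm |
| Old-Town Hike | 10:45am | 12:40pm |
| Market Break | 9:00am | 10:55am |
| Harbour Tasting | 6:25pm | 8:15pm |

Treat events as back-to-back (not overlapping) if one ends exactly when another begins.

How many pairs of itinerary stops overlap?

3

Check each pair: they overlap iff neither finishes before the other starts.
Sorted by start: Castle Hike, Market Break, Old-Town Hike, Park Transfer, Harbour Tasting, Observatory Visit.
Market Break starts exactly when Castle Hike ends (back-to-back, no overlap), so Castle Hike has no further overlaps.
Old-Town Hike starts before Market Break ends → Market Break and Old-Town Hike overlap.
Park Transfer starts exactly when Market Break ends (back-to-back, no overlap), so Market Break has no further overlaps.
Park Transfer starts before Old-Town Hike ends → Old-Town Hike and Park Transfer overlap.
Harbour Tasting starts after Old-Town Hike ends, so Old-Town Hike has no further overlaps.
Harbour Tasting starts after Park Transfer ends, so Park Transfer has no further overlaps.
Observatory Visit starts before Harbour Tasting ends → Harbour Tasting and Observatory Visit overlap.
Overlapping pairs: Harbour Tasting & Observatory Visit, Market Break & Old-Town Hike, Old-Town Hike & Park Transfer — 3 in total.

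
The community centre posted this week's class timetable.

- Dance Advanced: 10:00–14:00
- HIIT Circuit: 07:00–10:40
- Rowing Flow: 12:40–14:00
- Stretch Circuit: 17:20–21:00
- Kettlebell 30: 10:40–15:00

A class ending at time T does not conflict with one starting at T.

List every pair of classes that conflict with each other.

Dance Advanced & HIIT Circuit, Dance Advanced & Kettlebell 30, Dance Advanced & Rowing Flow, Kettlebell 30 & Rowing Flow

Check each pair: they overlap iff neither finishes before the other starts.
Sorted by start: HIIT Circuit, Dance Advanced, Kettlebell 30, Rowing Flow, Stretch Circuit.
Dance Advanced starts before HIIT Circuit ends → HIIT Circuit and Dance Advanced overlap.
Kettlebell 30 starts exactly when HIIT Circuit ends (back-to-back, no overlap), so nothing later overlaps HIIT Circuit either.
Kettlebell 30 starts before Dance Advanced ends → Dance Advanced and Kettlebell 30 overlap.
Rowing Flow starts before Dance Advanced ends → Dance Advanced and Rowing Flow overlap.
Stretch Circuit starts after Dance Advanced ends.
Rowing Flow starts before Kettlebell 30 ends → Kettlebell 30 and Rowing Flow overlap.
Stretch Circuit starts after Kettlebell 30 ends.
Stretch Circuit starts after Rowing Flow ends.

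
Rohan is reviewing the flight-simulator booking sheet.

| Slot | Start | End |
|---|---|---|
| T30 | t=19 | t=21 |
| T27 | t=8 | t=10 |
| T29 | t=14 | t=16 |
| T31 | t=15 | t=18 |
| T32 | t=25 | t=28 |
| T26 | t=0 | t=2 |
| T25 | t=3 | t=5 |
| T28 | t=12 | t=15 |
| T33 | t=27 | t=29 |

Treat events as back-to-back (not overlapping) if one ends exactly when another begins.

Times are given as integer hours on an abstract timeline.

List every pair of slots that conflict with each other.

T28 & T29, T29 & T31, T32 & T33

Two intervals overlap when each starts before the other ends.
Sorted by start: T26, T25, T27, T28, T29, T31, T30, T32, T33.
T25 starts after T26 ends; T26 is clear from here.
T27 starts after T25 ends; T25 is clear from here.
T28 starts after T27 ends; T27 is clear from here.
T29 starts before T28 ends → T28 and T29 overlap.
T31 starts exactly when T28 ends (back-to-back, no overlap); T28 is clear from here.
T31 starts before T29 ends → T29 and T31 overlap.
T30 starts after T29 ends; T29 is clear from here.
T30 starts after T31 ends; T31 is clear from here.
T32 starts after T30 ends; T30 is clear from here.
T33 starts before T32 ends → T32 and T33 overlap.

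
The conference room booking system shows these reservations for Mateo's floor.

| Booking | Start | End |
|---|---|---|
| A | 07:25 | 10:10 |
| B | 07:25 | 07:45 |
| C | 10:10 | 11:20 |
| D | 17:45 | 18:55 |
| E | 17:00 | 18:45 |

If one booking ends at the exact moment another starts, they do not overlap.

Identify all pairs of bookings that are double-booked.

Two intervals overlap when each starts before the other ends.
Sorted by start: A, B, C, E, D.
B starts before A ends → A and B overlap.
C starts exactly when A ends (back-to-back, no overlap), so nothing later overlaps A either.
C starts after B ends, so nothing later overlaps B either.
E starts after C ends, so nothing later overlaps C either.
D starts before E ends → E and D overlap.

A & B, D & E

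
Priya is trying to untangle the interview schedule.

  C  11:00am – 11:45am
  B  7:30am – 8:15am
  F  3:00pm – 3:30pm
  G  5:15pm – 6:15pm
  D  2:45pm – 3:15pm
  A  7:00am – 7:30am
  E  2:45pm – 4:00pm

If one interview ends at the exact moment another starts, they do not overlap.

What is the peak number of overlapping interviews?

3

Walk through starts and ends in time order (an end at T is processed before a start at T):
7:00am start A → 1
7:30am end A → 0
7:30am start B → 1
8:15am end B → 0
11:00am start C → 1
11:45am end C → 0
2:45pm start D → 1
2:45pm start E → 2
3:00pm start F → 3
3:15pm end D → 2
3:30pm end F → 1
4:00pm end E → 0
5:15pm start G → 1
6:15pm end G → 0
Peak is 3, at 3:00pm (D, E, F).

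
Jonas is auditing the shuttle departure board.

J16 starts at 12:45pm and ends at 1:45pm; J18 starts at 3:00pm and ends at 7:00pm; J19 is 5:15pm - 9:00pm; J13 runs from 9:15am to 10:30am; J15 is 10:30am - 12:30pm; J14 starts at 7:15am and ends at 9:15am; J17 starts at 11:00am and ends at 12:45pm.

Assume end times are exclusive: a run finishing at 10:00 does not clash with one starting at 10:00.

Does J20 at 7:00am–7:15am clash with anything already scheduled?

No — it doesn't clash with anything

J14: starts 7:15am at or after J20 ends 7:15am → clear.
J13: starts 9:15am at or after J20 ends 7:15am → clear.
J15: starts 10:30am at or after J20 ends 7:15am → clear.
J17: starts 11:00am at or after J20 ends 7:15am → clear.
J16: starts 12:45pm at or after J20 ends 7:15am → clear.
J18: starts 3:00pm at or after J20 ends 7:15am → clear.
J19: starts 5:15pm at or after J20 ends 7:15am → clear.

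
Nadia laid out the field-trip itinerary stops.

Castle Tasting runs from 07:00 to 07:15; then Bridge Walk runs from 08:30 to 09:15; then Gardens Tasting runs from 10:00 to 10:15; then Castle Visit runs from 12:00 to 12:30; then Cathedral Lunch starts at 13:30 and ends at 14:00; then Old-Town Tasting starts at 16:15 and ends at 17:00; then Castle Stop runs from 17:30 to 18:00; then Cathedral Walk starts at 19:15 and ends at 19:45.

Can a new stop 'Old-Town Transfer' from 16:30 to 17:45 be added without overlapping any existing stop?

Castle Tasting: ends 07:15 at or before Old-Town Transfer starts 16:30 → clear.
Bridge Walk: ends 09:15 at or before Old-Town Transfer starts 16:30 → clear.
Gardens Tasting: ends 10:15 at or before Old-Town Transfer starts 16:30 → clear.
Castle Visit: ends 12:30 at or before Old-Town Transfer starts 16:30 → clear.
Cathedral Lunch: ends 14:00 at or before Old-Town Transfer starts 16:30 → clear.
Old-Town Tasting: starts 16:15 before Old-Town Transfer ends 17:45, and ends 17:00 after Old-Town Transfer starts 16:30 → overlap.
Castle Stop: starts 17:30 before Old-Town Transfer ends 17:45, and ends 18:00 after Old-Town Transfer starts 16:30 → overlap.
Cathedral Walk: starts 19:15 at or after Old-Town Transfer ends 17:45 → clear.
Old-Town Transfer overlaps Old-Town Tasting, Castle Stop.

No — it overlaps Castle Stop, Old-Town Tasting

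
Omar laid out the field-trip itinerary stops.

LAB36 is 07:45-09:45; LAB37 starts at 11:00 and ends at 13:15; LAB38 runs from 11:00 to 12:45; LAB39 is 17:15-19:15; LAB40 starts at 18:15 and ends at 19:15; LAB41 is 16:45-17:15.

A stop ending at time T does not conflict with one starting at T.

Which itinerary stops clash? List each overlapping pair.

Two intervals overlap when each starts before the other ends.
Sorted by start: LAB36, LAB37, LAB38, LAB41, LAB39, LAB40.
LAB37 starts after LAB36 ends, so LAB36 has no further overlaps.
LAB38 starts before LAB37 ends → LAB37 and LAB38 overlap.
LAB41 starts after LAB37 ends, so LAB37 has no further overlaps.
LAB41 starts after LAB38 ends, so LAB38 has no further overlaps.
LAB39 starts exactly when LAB41 ends (back-to-back, no overlap), so LAB41 has no further overlaps.
LAB40 starts before LAB39 ends → LAB39 and LAB40 overlap.

LAB37 & LAB38, LAB39 & LAB40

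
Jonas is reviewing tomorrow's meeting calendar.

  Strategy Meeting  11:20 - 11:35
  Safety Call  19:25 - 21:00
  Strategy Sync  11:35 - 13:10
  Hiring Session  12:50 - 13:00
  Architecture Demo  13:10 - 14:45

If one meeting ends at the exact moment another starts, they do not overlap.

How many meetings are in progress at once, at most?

2

Sweep the timeline, counting +1 at each start and −1 at each end (ends before starts at a tie):
11:20 start Strategy Meeting → 1
11:35 end Strategy Meeting → 0
11:35 start Strategy Sync → 1
12:50 start Hiring Session → 2
13:00 end Hiring Session → 1
13:10 end Strategy Sync → 0
13:10 start Architecture Demo → 1
14:45 end Architecture Demo → 0
19:25 start Safety Call → 1
21:00 end Safety Call → 0
Peak is 2, at 12:50 (Hiring Session, Strategy Sync).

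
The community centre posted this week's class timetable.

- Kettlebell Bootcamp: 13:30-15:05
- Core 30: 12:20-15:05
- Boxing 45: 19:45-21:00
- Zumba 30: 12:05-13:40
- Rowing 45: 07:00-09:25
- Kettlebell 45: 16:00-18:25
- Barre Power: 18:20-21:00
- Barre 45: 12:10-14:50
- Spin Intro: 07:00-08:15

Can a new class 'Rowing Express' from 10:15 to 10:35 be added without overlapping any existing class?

Spin Intro: ends 08:15 at or before Rowing Express starts 10:15 → clear.
Rowing 45: ends 09:25 at or before Rowing Express starts 10:15 → clear.
Zumba 30: starts 12:05 at or after Rowing Express ends 10:35 → clear.
Barre 45: starts 12:10 at or after Rowing Express ends 10:35 → clear.
Core 30: starts 12:20 at or after Rowing Express ends 10:35 → clear.
Kettlebell Bootcamp: starts 13:30 at or after Rowing Express ends 10:35 → clear.
Kettlebell 45: starts 16:00 at or after Rowing Express ends 10:35 → clear.
Barre Power: starts 18:20 at or after Rowing Express ends 10:35 → clear.
Boxing 45: starts 19:45 at or after Rowing Express ends 10:35 → clear.

Yes — the slot is free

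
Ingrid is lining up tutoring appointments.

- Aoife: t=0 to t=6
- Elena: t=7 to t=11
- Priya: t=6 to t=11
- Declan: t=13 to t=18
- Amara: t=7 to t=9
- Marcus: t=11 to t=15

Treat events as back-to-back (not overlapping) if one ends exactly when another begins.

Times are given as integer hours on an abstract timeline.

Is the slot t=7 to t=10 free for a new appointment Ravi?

No — it overlaps Amara, Elena, Priya

Aoife: ends t=6 at or before Ravi starts t=7 → clear.
Priya: starts t=6 before Ravi ends t=10, and ends t=11 after Ravi starts t=7 → overlap.
Elena: starts t=7 before Ravi ends t=10, and ends t=11 after Ravi starts t=7 → overlap.
Amara: starts t=7 before Ravi ends t=10, and ends t=9 after Ravi starts t=7 → overlap.
Marcus: starts t=11 at or after Ravi ends t=10 → clear.
Declan: starts t=13 at or after Ravi ends t=10 → clear.
Ravi overlaps Elena, Priya, Amara.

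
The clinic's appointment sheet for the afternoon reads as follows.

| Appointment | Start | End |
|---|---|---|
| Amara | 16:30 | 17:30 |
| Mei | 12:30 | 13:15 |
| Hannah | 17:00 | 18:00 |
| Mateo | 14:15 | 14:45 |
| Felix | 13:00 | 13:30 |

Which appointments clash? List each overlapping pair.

Amara & Hannah, Felix & Mei

Two intervals overlap when each starts before the other ends.
Sorted by start: Mei, Felix, Mateo, Amara, Hannah.
Felix starts before Mei ends → Mei and Felix overlap.
Mateo starts after Mei ends; Mei is clear from here.
Mateo starts after Felix ends; Felix is clear from here.
Amara starts after Mateo ends; Mateo is clear from here.
Hannah starts before Amara ends → Amara and Hannah overlap.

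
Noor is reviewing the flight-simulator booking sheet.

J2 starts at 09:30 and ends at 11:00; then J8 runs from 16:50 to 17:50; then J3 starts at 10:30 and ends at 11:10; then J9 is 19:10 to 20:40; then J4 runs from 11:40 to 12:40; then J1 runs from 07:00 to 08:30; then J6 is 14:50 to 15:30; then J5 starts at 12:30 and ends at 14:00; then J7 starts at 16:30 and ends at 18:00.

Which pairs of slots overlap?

J2 & J3, J4 & J5, J7 & J8

Check each pair: they overlap iff neither finishes before the other starts.
Sorted by start: J1, J2, J3, J4, J5, J6, J7, J8, J9.
J2 starts after J1 ends, so nothing later overlaps J1 either.
J3 starts before J2 ends → J2 and J3 overlap.
J4 starts after J2 ends, so nothing later overlaps J2 either.
J4 starts after J3 ends, so nothing later overlaps J3 either.
J5 starts before J4 ends → J4 and J5 overlap.
J6 starts after J4 ends, so nothing later overlaps J4 either.
J6 starts after J5 ends, so nothing later overlaps J5 either.
J7 starts after J6 ends, so nothing later overlaps J6 either.
J8 starts before J7 ends → J7 and J8 overlap.
J9 starts after J7 ends.
J9 starts after J8 ends.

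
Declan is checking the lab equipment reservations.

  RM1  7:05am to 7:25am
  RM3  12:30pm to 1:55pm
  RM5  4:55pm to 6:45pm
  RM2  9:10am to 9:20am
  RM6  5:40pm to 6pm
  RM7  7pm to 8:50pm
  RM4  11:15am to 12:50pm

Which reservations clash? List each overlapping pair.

Sorted by start: RM1, RM2, RM4, RM3, RM5, RM6, RM7.
RM2 starts after RM1 ends, so nothing later overlaps RM1 either.
RM4 starts after RM2 ends, so nothing later overlaps RM2 either.
RM3 starts before RM4 ends → RM4 and RM3 overlap.
RM5 starts after RM4 ends, so nothing later overlaps RM4 either.
RM5 starts after RM3 ends, so nothing later overlaps RM3 either.
RM6 starts before RM5 ends → RM5 and RM6 overlap.
RM7 starts after RM5 ends.
RM7 starts after RM6 ends.

RM3 & RM4, RM5 & RM6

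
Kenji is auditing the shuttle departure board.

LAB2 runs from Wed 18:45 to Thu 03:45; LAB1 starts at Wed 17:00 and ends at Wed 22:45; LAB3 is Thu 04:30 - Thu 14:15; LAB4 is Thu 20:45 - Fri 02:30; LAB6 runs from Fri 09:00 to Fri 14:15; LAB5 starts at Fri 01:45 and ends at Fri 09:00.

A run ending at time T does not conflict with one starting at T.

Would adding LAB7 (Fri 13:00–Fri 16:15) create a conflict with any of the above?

LAB1: ends Wed 22:45 at or before LAB7 starts Fri 13:00 → clear.
LAB2: ends Thu 03:45 at or before LAB7 starts Fri 13:00 → clear.
LAB3: ends Thu 14:15 at or before LAB7 starts Fri 13:00 → clear.
LAB4: ends Fri 02:30 at or before LAB7 starts Fri 13:00 → clear.
LAB5: ends Fri 09:00 at or before LAB7 starts Fri 13:00 → clear.
LAB6: starts Fri 09:00 before LAB7 ends Fri 16:15, and ends Fri 14:15 after LAB7 starts Fri 13:00 → overlap.
LAB7 overlaps LAB6.

Yes — it overlaps LAB6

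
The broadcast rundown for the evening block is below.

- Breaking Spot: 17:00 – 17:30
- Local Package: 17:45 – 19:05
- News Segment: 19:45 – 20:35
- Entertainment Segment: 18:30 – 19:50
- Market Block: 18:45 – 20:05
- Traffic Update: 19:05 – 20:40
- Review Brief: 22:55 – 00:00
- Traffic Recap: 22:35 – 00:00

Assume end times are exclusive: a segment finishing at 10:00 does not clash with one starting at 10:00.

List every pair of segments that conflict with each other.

Entertainment Segment & Local Package, Entertainment Segment & Market Block, Entertainment Segment & News Segment, Entertainment Segment & Traffic Update, Local Package & Market Block, Market Block & News Segment, Market Block & Traffic Update, News Segment & Traffic Update, Review Brief & Traffic Recap

Two intervals overlap when each starts before the other ends.
Sorted by start: Breaking Spot, Local Package, Entertainment Segment, Market Block, Traffic Update, News Segment, Traffic Recap, Review Brief.
Local Package starts after Breaking Spot ends; Breaking Spot is clear from here.
Entertainment Segment starts before Local Package ends → Local Package and Entertainment Segment overlap.
Market Block starts before Local Package ends → Local Package and Market Block overlap.
Traffic Update starts exactly when Local Package ends (back-to-back, no overlap); Local Package is clear from here.
Market Block starts before Entertainment Segment ends → Entertainment Segment and Market Block overlap.
Traffic Update starts before Entertainment Segment ends → Entertainment Segment and Traffic Update overlap.
News Segment starts before Entertainment Segment ends → Entertainment Segment and News Segment overlap.
Traffic Recap starts after Entertainment Segment ends; Entertainment Segment is clear from here.
Traffic Update starts before Market Block ends → Market Block and Traffic Update overlap.
News Segment starts before Market Block ends → Market Block and News Segment overlap.
Traffic Recap starts after Market Block ends; Market Block is clear from here.
News Segment starts before Traffic Update ends → Traffic Update and News Segment overlap.
Traffic Recap starts after Traffic Update ends; Traffic Update is clear from here.
Traffic Recap starts after News Segment ends; News Segment is clear from here.
Review Brief starts before Traffic Recap ends → Traffic Recap and Review Brief overlap.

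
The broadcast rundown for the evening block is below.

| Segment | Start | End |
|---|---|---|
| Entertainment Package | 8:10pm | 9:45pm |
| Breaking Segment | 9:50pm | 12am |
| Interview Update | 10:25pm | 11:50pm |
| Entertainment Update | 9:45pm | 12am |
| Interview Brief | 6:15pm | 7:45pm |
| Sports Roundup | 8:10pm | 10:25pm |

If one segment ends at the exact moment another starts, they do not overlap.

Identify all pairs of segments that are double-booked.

Breaking Segment & Entertainment Update, Breaking Segment & Interview Update, Breaking Segment & Sports Roundup, Entertainment Package & Sports Roundup, Entertainment Update & Interview Update, Entertainment Update & Sports Roundup

Check each pair: they overlap iff neither finishes before the other starts.
Sorted by start: Interview Brief, Entertainment Package, Sports Roundup, Entertainment Update, Breaking Segment, Interview Update.
Entertainment Package starts after Interview Brief ends — done with Interview Brief.
Sports Roundup starts before Entertainment Package ends → Entertainment Package and Sports Roundup overlap.
Entertainment Update starts exactly when Entertainment Package ends (back-to-back, no overlap) — done with Entertainment Package.
Entertainment Update starts before Sports Roundup ends → Sports Roundup and Entertainment Update overlap.
Breaking Segment starts before Sports Roundup ends → Sports Roundup and Breaking Segment overlap.
Interview Update starts exactly when Sports Roundup ends (back-to-back, no overlap).
Breaking Segment starts before Entertainment Update ends → Entertainment Update and Breaking Segment overlap.
Interview Update starts before Entertainment Update ends → Entertainment Update and Interview Update overlap.
Interview Update starts before Breaking Segment ends → Breaking Segment and Interview Update overlap.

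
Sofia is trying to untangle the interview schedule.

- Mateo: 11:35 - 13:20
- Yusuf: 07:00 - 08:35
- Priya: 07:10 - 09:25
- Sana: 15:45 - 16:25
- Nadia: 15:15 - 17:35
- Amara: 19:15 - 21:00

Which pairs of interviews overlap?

Sorted by start: Yusuf, Priya, Mateo, Nadia, Sana, Amara.
Priya starts before Yusuf ends → Yusuf and Priya overlap.
Mateo starts after Yusuf ends — done with Yusuf.
Mateo starts after Priya ends — done with Priya.
Nadia starts after Mateo ends — done with Mateo.
Sana starts before Nadia ends → Nadia and Sana overlap.
Amara starts after Nadia ends.
Amara starts after Sana ends.

Nadia & Sana, Priya & Yusuf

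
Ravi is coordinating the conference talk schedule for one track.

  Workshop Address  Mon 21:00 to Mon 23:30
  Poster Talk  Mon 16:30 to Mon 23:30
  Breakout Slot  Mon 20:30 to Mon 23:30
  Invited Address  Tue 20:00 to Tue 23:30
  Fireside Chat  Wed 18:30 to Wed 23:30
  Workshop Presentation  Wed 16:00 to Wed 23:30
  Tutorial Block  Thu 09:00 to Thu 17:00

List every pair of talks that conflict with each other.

Breakout Slot & Poster Talk, Breakout Slot & Workshop Address, Fireside Chat & Workshop Presentation, Poster Talk & Workshop Address

Sorted by start: Poster Talk, Breakout Slot, Workshop Address, Invited Address, Workshop Presentation, Fireside Chat, Tutorial Block.
Breakout Slot starts before Poster Talk ends → Poster Talk and Breakout Slot overlap.
Workshop Address starts before Poster Talk ends → Poster Talk and Workshop Address overlap.
Invited Address starts after Poster Talk ends — done with Poster Talk.
Workshop Address starts before Breakout Slot ends → Breakout Slot and Workshop Address overlap.
Invited Address starts after Breakout Slot ends — done with Breakout Slot.
Invited Address starts after Workshop Address ends — done with Workshop Address.
Workshop Presentation starts after Invited Address ends — done with Invited Address.
Fireside Chat starts before Workshop Presentation ends → Workshop Presentation and Fireside Chat overlap.
Tutorial Block starts after Workshop Presentation ends.
Tutorial Block starts after Fireside Chat ends.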